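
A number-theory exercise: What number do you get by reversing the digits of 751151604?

406151157

Reversing 751151604 gives 406151157.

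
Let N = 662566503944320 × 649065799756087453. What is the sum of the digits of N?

662566503944320 × 649065799756087453 = 430049257774214932722055362616960
Sum of its 33 digits: 133.

133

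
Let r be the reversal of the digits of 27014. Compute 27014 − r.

-14058

Reverse of 27014 is 41072.
27014 − 41072 = -14058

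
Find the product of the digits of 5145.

5×1×4×5 = 100

100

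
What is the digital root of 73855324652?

7+3+8+5+5+3+2+4+6+5+2 = 50
5+0 = 5

5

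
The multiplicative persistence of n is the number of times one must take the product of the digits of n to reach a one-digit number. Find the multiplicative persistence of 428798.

3

428798 → 32256 → 360 → 0 (3 steps)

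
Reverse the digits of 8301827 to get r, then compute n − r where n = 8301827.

1020789

Reverse of 8301827 is 7281038.
8301827 − 7281038 = 1020789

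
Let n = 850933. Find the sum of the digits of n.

28

8+5+0+9+3+3 = 28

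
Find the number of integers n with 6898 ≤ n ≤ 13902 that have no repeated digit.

2535

The integers in [6898, 13902] that have no repeated digit: 6901, 6902, 6903, 6904, 6905, 6907, …, 13897, 13902.
2535 qualify.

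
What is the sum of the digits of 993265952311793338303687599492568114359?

9+9+3+2+6+5+9+5+2+3+1+1+7+9+3+3+3+8+3+0+3+6+8+7+5+9+9+4+9+2+5+6+8+1+1+4+3+5+9 = 195

195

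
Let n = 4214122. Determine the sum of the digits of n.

16

4+2+1+4+1+2+2 = 16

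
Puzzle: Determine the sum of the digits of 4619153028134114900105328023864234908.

130

4+6+1+9+1+5+3+0+2+8+1+3+4+1+1+4+9+0+0+1+0+5+3+2+8+0+2+3+8+6+4+2+3+4+9+0+8 = 130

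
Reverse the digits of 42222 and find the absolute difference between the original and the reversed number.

Reverse of 42222 is 22224.
|42222 − 22224| = 19998

19998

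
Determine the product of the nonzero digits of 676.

6×7×6 = 252

252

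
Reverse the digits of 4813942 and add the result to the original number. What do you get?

7307126

Reverse of 4813942 is 2493184.
4813942 + 2493184 = 7307126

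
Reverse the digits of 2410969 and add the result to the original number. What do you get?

Reverse of 2410969 is 9690142.
2410969 + 9690142 = 12101111

12101111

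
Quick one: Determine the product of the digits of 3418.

3×4×1×8 = 96

96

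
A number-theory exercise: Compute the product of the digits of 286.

96

2×8×6 = 96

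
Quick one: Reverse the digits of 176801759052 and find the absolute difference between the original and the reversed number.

74155349619

Reverse of 176801759052 is 250957108671.
|176801759052 − 250957108671| = 74155349619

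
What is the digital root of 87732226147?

8+7+7+3+2+2+2+6+1+4+7 = 49
4+9 = 13
1+3 = 4
(Equivalently, 87732226147 mod 9 = 4.)

4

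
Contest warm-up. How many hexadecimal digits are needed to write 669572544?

669572544 in base 16 is 27E8DDC0, which has 8 digits.

8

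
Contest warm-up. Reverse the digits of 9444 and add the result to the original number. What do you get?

13893

Reverse of 9444 is 4449.
9444 + 4449 = 13893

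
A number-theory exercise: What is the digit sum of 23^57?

23^57 = 415419284132315712417280030850401847268465234537470378097327641202361494857303
Sum of its 78 digits: 305.

305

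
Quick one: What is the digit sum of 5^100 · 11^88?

5^100 · 11^88 = 346383126201845788740283331284641937165583181847401643197792798431978948556412976540940569912963042295313510483183586986279112185371786836185492575168609619140625
Sum of its 162 digits: 757.

757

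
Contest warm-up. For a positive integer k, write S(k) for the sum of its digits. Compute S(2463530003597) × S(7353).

S(2463530003597) = 2+4+6+3+5+3+0+0+0+3+5+9+7 = 47.
S(7353) = 7+3+5+3 = 18.
47 · 18 = 846.

846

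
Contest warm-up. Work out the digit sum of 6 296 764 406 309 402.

6+2+9+6+7+6+4+4+0+6+3+0+9+4+0+2 = 68

68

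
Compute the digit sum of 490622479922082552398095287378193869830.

194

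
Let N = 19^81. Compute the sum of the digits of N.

523

19^81 = 37935138777825626081921793537883175111660882975396868589425211875005368072659738180509867983917766065619
Sum of its 104 digits: 523.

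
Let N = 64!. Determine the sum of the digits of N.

324

64! = 126886932185884164103433389335161480802865516174545192198801894375214704230400000000000000
Sum of its 90 digits: 324.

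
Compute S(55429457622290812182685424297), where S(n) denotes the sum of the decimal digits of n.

131

5+5+4+2+9+4+5+7+6+2+2+2+9+0+8+1+2+1+8+2+6+8+5+4+2+4+2+9+7 = 131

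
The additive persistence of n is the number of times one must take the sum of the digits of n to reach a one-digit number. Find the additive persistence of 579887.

579887 → 44 → 8 (2 steps)

2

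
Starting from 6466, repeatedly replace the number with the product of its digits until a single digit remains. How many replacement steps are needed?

4

6466 → 864 → 192 → 18 → 8 (4 steps)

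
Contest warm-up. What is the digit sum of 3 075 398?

3+0+7+5+3+9+8 = 35

35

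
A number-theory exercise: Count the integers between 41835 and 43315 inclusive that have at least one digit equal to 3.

617

The integers in [41835, 43315] that have at least one digit equal to 3: 41835, 41836, 41837, 41838, 41839, 41843, …, 43314, 43315.
617 qualify.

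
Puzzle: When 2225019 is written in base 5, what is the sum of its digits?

2225019 in base 5 is 1032200034.
Digit sum: 1+0+3+2+2+0+0+0+3+4 = 15.

15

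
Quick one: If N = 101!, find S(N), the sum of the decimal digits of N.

639

101! = 9425947759838359420851623124482936749562312794702543768327889353416977599316221476503087861591808346911623490003549599583369706302603264000000000000000000000000
Sum of its 160 digits: 639.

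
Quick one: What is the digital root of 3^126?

The digital root of n equals n mod 9 (or 9 when 9 | n), so we need 3^126 mod 9.
3^126 ≡ 0 (mod 9), so the digital root is 9.

9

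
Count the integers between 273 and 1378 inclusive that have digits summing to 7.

37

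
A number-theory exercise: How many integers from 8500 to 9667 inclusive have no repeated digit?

602

The integers in [8500, 9667] that have no repeated digit: 8501, 8502, 8503, 8504, 8506, 8507, …, 9657, 9658.
602 qualify.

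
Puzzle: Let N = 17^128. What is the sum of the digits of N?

17^128 = 31438508665248587260582831903168193798224918146861981871343795372991732345781536726224251645729386355831780309674298407083784970278050966323510245488971991041
Sum of its 158 digits: 739.

739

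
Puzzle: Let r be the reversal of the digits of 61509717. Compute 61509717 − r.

Reverse of 61509717 is 71790516.
61509717 − 71790516 = -10280799

-10280799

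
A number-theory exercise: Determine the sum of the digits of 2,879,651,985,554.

2+8+7+9+6+5+1+9+8+5+5+5+4 = 74

74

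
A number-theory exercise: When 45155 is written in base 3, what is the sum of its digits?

13

45155 in base 3 is 2021221102.
Digit sum: 2+0+2+1+2+2+1+1+0+2 = 13.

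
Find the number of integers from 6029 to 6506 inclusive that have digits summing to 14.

33

The integers in [6029, 6506] that have digits summing to 14: 6035, 6044, 6053, 6062, 6071, 6080, …, 6440, 6503.
33 qualify.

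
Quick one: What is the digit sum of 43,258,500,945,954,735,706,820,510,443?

4+3+2+5+8+5+0+0+9+4+5+9+5+4+7+3+5+7+0+6+8+2+0+5+1+0+4+4+3 = 118

118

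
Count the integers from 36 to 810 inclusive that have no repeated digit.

571

The integers in [36, 810] that have no repeated digit: 36, 37, 38, 39, 40, 41, …, 809, 810.
571 qualify.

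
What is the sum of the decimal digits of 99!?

99! = 933262154439441526816992388562667004907159682643816214685929638952175999932299156089414639761565182862536979208272237582511852109168640000000000000000000000
Sum of its 156 digits: 648.

648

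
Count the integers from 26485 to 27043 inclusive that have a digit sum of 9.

1

The integers in [26485, 27043] that have a digit sum of 9: 27000.
1 qualifies.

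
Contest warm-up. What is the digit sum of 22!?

72

22! = 1124000727777607680000
Sum of its 22 digits: 72.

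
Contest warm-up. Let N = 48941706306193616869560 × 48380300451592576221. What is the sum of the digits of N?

48941706306193616869560 × 48380300451592576221 = 2367814455707250277699910958550445714732760
Sum of its 43 digits: 198.

198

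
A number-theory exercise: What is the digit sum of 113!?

666

113! = 22311927486598136465966070212187151182564399087952213171022161345724023063584214692821047352118139068425569179220877461124773845924561575264739138192463311667200000000000000000000000000
Sum of its 185 digits: 666.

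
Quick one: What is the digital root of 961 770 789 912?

9+6+1+7+7+0+7+8+9+9+1+2 = 66
6+6 = 12
1+2 = 3

3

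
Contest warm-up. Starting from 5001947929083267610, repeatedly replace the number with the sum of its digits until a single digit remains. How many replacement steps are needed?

3

5001947929083267610 → 79 → 16 → 7 (3 steps)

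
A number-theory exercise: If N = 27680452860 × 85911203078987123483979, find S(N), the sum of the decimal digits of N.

27680452860 × 85911203078987123483979 = 2378061006973789928145279674729940
Sum of its 34 digits: 171.

171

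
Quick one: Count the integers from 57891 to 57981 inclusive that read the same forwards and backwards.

1

The integers in [57891, 57981] that read the same forwards and backwards: 57975.
1 qualifies.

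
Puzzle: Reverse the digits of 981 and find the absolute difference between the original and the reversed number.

792

Reverse of 981 is 189.
|981 − 189| = 792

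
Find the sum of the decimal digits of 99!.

99! = 933262154439441526816992388562667004907159682643816214685929638952175999932299156089414639761565182862536979208272237582511852109168640000000000000000000000
Sum of its 156 digits: 648.

648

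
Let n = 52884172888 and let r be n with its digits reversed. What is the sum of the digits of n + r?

Reversal of 52884172888 is 88827148825; 52884172888 + 88827148825 = 141711321713.
Digit sum of 141711321713: 1+4+1+7+1+1+3+2+1+7+1+3 = 32.

32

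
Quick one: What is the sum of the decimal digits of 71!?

71! = 850478588567862317521167644239926010288584608120796235886430763388588680378079017697280000000000000000
Sum of its 102 digits: 423.

423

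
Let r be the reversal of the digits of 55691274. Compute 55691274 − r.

8471619

Reverse of 55691274 is 47219655.
55691274 − 47219655 = 8471619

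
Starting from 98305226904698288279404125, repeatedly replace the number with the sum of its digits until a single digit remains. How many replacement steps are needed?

98305226904698288279404125 → 123 → 6 (2 steps)

2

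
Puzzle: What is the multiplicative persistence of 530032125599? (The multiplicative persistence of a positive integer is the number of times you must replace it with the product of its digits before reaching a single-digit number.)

1

530032125599 → 0 (1 step)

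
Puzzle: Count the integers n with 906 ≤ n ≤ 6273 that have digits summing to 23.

The integers in [906, 6273] that have digits summing to 23: 959, 968, 977, 986, 995, 1499, …, 6197, 6269.
196 qualify.

196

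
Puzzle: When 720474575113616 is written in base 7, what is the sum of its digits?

720474575113616 in base 7 is 304520366420400551.
Digit sum: 3+0+4+5+2+0+3+6+6+4+2+0+4+0+0+5+5+1 = 50.

50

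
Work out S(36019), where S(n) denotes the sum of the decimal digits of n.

3+6+0+1+9 = 19

19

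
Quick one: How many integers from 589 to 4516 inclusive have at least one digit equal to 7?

The integers in [589, 4516] that have at least one digit equal to 7: 597, 607, 617, 627, 637, 647, …, 4497, 4507.
1067 qualify.

1067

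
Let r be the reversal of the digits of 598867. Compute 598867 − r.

Reverse of 598867 is 768895.
598867 − 768895 = -170028

-170028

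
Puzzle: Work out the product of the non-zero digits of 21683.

2×1×6×8×3 = 288

288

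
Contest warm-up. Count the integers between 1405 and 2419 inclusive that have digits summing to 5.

10

The integers in [1405, 2419] that have digits summing to 5: 2003, 2012, 2021, 2030, 2102, 2111, 2120, 2201, 2210, 2300.
10 qualify.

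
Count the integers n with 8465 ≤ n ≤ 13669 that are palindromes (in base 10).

52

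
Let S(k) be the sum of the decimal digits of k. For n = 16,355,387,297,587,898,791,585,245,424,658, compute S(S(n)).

14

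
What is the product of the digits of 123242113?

1×2×3×2×4×2×1×1×3 = 288

288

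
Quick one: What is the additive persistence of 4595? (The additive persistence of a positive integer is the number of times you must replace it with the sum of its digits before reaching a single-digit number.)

4595 → 23 → 5 (2 steps)

2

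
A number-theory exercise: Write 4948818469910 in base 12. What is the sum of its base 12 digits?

62

4948818469910 in base 12 is 67B1453615B2.
Digit sum: 6+7+11+1+4+5+3+6+1+5+11+2 = 62.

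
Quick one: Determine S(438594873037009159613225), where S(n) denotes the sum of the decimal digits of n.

4+3+8+5+9+4+8+7+3+0+3+7+0+0+9+1+5+9+6+1+3+2+2+5 = 104

104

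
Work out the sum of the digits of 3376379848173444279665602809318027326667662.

206

3+3+7+6+3+7+9+8+4+8+1+7+3+4+4+4+2+7+9+6+6+5+6+0+2+8+0+9+3+1+8+0+2+7+3+2+6+6+6+7+6+6+2 = 206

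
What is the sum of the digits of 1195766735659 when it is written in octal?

1195766735659 in base 8 is 21315120061453.
Digit sum: 2+1+3+1+5+1+2+0+0+6+1+4+5+3 = 34.

34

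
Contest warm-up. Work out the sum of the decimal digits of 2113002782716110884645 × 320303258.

121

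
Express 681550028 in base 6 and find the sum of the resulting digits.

33

681550028 in base 6 is 151343552112.
Digit sum: 1+5+1+3+4+3+5+5+2+1+1+2 = 33.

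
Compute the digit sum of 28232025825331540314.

63

2+8+2+3+2+0+2+5+8+2+5+3+3+1+5+4+0+3+1+4 = 63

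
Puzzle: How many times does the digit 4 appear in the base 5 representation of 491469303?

2

491469303 in base 5 is 2001304004203.
The digit 4 appears 2 times.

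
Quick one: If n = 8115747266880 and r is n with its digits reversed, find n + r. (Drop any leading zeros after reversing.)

9002374741998

Reverse of 8115747266880 is 886627475118.
8115747266880 + 886627475118 = 9002374741998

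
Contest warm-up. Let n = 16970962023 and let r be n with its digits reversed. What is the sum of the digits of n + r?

81

Reversal of 16970962023 is 32026907961; 16970962023 + 32026907961 = 48997869984.
Digit sum of 48997869984: 4+8+9+9+7+8+6+9+9+8+4 = 81.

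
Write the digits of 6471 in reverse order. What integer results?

Reversing 6471 gives 1746.

1746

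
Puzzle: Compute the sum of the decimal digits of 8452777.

8+4+5+2+7+7+7 = 40

40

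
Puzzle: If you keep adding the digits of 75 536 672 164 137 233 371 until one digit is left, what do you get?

1

7+5+5+3+6+6+7+2+1+6+4+1+3+7+2+3+3+3+7+1 = 82
8+2 = 10
1+0 = 1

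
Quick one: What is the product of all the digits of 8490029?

0

8×4×9×0×0×2×9 = 0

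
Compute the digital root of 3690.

9

3+6+9+0 = 18
1+8 = 9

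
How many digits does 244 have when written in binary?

8

244 in base 2 is 11110100, which has 8 digits.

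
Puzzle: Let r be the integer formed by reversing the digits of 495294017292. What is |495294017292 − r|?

Reverse of 495294017292 is 292710492594.
|495294017292 − 292710492594| = 202583524698

202583524698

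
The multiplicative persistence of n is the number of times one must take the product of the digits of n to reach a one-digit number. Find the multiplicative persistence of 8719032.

8719032 → 0 (1 step)

1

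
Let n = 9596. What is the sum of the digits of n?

9+5+9+6 = 29

29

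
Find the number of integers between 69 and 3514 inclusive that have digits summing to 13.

259

The integers in [69, 3514] that have digits summing to 13: 76, 85, 94, 139, 148, 157, …, 3505, 3514.
259 qualify.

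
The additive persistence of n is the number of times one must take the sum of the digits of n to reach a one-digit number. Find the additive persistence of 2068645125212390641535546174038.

3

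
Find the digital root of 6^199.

9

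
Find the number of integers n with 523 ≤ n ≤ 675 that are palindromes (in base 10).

15

The integers in [523, 675] that are palindromes (in base 10): 525, 535, 545, 555, 565, 575, …, 656, 666.
15 qualify.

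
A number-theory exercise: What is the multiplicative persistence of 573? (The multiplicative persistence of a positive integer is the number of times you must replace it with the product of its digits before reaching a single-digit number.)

573 → 105 → 0 (2 steps)

2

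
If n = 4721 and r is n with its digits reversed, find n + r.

5995

Reverse of 4721 is 1274.
4721 + 1274 = 5995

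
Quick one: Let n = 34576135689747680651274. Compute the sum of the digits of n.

3+4+5+7+6+1+3+5+6+8+9+7+4+7+6+8+0+6+5+1+2+7+4 = 114

114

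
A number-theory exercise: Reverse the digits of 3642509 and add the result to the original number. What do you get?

12694972

Reverse of 3642509 is 9052463.
3642509 + 9052463 = 12694972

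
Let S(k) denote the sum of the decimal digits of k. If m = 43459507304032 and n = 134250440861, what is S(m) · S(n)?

1862

S(43459507304032) = 4+3+4+5+9+5+0+7+3+0+4+0+3+2 = 49.
S(134250440861) = 1+3+4+2+5+0+4+4+0+8+6+1 = 38.
49 · 38 = 1862.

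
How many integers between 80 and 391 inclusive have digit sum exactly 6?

15

The integers in [80, 391] that have digit sum exactly 6: 105, 114, 123, 132, 141, 150, …, 321, 330.
15 qualify.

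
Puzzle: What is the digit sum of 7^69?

7^69 = 20500514515695490612229010908095867391439626248463723805607
Sum of its 59 digits: 244.

244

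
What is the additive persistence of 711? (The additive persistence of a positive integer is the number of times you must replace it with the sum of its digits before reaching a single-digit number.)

711 → 9 (1 step)

1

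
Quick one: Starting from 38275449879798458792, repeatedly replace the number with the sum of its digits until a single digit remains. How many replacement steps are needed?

38275449879798458792 → 125 → 8 (2 steps)

2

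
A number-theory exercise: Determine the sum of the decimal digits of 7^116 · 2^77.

7^116 · 2^77 = 16243600799226009406846828775893185764737597751668544306470478787014454127976425063655935707692992648575312913620870889472
Sum of its 122 digits: 596.

596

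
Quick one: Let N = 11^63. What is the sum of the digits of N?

251

11^63 = 405265062229627490533592012124531049044560130453775155955812256931
Sum of its 66 digits: 251.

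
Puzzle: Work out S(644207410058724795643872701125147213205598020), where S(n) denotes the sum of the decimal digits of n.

6+4+4+2+0+7+4+1+0+0+5+8+7+2+4+7+9+5+6+4+3+8+7+2+7+0+1+1+2+5+1+4+7+2+1+3+2+0+5+5+9+8+0+2+0 = 170

170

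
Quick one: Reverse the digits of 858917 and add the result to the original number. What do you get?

1578775

Reverse of 858917 is 719858.
858917 + 719858 = 1578775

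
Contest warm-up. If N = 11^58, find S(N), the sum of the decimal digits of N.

11^58 = 2516377186292711566730985912068419625116019959228909823321881
Sum of its 61 digits: 277.

277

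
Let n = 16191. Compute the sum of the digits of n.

18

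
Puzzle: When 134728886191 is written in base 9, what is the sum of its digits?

134728886191 in base 9 is 425674145854.
Digit sum: 4+2+5+6+7+4+1+4+5+8+5+4 = 55.

55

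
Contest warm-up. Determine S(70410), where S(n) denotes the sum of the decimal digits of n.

7+0+4+1+0 = 12

12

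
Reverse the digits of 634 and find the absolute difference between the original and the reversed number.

198

Reverse of 634 is 436.
|634 − 436| = 198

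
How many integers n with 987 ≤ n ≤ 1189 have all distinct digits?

The integers in [987, 1189] that have all distinct digits: 987, 1023, 1024, 1025, 1026, 1027, …, 1097, 1098.
57 qualify.

57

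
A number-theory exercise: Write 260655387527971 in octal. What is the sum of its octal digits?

51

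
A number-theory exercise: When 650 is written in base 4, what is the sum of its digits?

8

650 in base 4 is 22022.
Digit sum: 2+2+0+2+2 = 8.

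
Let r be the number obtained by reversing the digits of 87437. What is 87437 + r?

Reverse of 87437 is 73478.
87437 + 73478 = 160915

160915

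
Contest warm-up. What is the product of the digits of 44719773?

4×4×7×1×9×7×7×3 = 148176

148176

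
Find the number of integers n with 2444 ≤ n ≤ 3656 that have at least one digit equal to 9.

The integers in [2444, 3656] that have at least one digit equal to 9: 2449, 2459, 2469, 2479, 2489, 2490, …, 3639, 3649.
310 qualify.

310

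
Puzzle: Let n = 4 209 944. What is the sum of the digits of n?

32

4+2+0+9+9+4+4 = 32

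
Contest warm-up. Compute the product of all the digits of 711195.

315

7×1×1×1×9×5 = 315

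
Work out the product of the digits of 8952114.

2880

8×9×5×2×1×1×4 = 2880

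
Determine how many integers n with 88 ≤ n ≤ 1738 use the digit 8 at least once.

The integers in [88, 1738] that use the digit 8 at least once: 88, 89, 98, 108, 118, 128, …, 1728, 1738.
392 qualify.

392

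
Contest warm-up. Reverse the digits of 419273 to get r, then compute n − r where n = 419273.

46359

Reverse of 419273 is 372914.
419273 − 372914 = 46359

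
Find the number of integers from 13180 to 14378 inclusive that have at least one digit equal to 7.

The integers in [13180, 14378] that have at least one digit equal to 7: 13187, 13197, 13207, 13217, 13227, 13237, …, 14377, 14378.
308 qualify.

308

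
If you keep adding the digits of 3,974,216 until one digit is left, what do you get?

5

3+9+7+4+2+1+6 = 32
3+2 = 5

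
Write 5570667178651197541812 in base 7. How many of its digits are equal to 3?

5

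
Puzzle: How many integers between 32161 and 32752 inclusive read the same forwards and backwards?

6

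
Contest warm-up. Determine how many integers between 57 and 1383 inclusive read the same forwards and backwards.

98

The integers in [57, 1383] that read the same forwards and backwards: 66, 77, 88, 99, 101, 111, …, 1221, 1331.
98 qualify.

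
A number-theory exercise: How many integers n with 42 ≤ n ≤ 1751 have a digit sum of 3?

12

The integers in [42, 1751] that have a digit sum of 3: 102, 111, 120, 201, 210, 300, …, 1110, 1200.
12 qualify.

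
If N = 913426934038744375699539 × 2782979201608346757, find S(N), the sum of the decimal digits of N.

913426934038744375699539 × 2782979201608346757 = 2542048159618704838806469915597143157045023
Sum of its 43 digits: 189.

189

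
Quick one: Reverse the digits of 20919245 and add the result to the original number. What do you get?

75211147

Reverse of 20919245 is 54291902.
20919245 + 54291902 = 75211147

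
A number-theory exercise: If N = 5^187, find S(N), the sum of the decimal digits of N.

599

5^187 = 50978941156238472864924172728566777778915345766163801154364347308357212848417861150178875991045845950111470301635563373565673828125
Sum of its 131 digits: 599.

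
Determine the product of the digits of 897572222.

8×9×7×5×7×2×2×2×2 = 282240

282240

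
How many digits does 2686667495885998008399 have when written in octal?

2686667495885998008399 in base 8 is 443224002716742112424117, which has 24 digits.

24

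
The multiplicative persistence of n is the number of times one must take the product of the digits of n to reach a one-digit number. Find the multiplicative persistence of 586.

586 → 240 → 0 (2 steps)

2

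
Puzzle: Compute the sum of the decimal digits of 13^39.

13^39 = 27783742160348572763840067510872319734178277
Sum of its 44 digits: 199.

199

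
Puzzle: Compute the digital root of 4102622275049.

8

4+1+0+2+6+2+2+2+7+5+0+4+9 = 44
4+4 = 8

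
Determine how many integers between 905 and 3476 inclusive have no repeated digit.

The integers in [905, 3476] that have no repeated digit: 905, 906, 907, 908, 910, 912, …, 3475, 3476.
1284 qualify.

1284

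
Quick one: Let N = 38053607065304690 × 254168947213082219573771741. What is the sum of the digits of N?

38053607065304690 × 254168947213082219573771741 = 9672045245448800347724715633496882676765290
Sum of its 43 digits: 205.

205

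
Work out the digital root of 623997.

9

6+2+3+9+9+7 = 36
3+6 = 9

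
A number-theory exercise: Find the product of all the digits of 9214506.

9×2×1×4×5×0×6 = 0

0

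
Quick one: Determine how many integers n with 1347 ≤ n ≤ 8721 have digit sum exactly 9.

The integers in [1347, 8721] that have digit sum exactly 9: 1350, 1404, 1413, 1422, 1431, 1440, …, 8010, 8100.
135 qualify.

135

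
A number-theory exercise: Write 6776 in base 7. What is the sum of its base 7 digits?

14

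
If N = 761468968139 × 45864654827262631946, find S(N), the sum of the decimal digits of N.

157

761468968139 × 45864654827262631946 = 34924511385367081633873957568494
Sum of its 32 digits: 157.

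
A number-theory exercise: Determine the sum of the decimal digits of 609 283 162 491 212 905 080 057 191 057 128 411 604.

140

6+0+9+2+8+3+1+6+2+4+9+1+2+1+2+9+0+5+0+8+0+0+5+7+1+9+1+0+5+7+1+2+8+4+1+1+6+0+4 = 140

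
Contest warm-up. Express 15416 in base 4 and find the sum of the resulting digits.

15416 in base 4 is 3300320.
Digit sum: 3+3+0+0+3+2+0 = 11.

11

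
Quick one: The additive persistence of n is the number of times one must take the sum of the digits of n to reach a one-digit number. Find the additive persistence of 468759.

468759 → 39 → 12 → 3 (3 steps)

3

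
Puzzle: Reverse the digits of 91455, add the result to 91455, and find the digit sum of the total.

Reversal of 91455 is 55419; 91455 + 55419 = 146874.
Digit sum of 146874: 1+4+6+8+7+4 = 30.

30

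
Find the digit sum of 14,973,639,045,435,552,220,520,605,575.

1+4+9+7+3+6+3+9+0+4+5+4+3+5+5+5+2+2+2+0+5+2+0+6+0+5+5+7+5 = 114

114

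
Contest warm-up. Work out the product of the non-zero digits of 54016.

5×4×1×6 = 120

120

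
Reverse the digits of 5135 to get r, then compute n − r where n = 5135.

-180

Reverse of 5135 is 5315.
5135 − 5315 = -180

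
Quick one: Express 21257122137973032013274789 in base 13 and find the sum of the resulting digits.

21257122137973032013274789 in base 13 is 6806717C15223CAA1225B39.
Digit sum: 6+8+0+6+7+1+7+12+1+5+2+2+3+12+10+10+1+2+2+5+11+3+9 = 125.

125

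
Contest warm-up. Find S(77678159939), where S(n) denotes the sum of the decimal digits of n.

71

7+7+6+7+8+1+5+9+9+3+9 = 71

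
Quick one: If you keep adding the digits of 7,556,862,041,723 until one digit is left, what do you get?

7+5+5+6+8+6+2+0+4+1+7+2+3 = 56
5+6 = 11
1+1 = 2

2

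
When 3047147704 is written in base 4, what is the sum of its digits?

3047147704 in base 4 is 2311213330202320.
Digit sum: 2+3+1+1+2+1+3+3+3+0+2+0+2+3+2+0 = 28.

28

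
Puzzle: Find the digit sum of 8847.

8+8+4+7 = 27

27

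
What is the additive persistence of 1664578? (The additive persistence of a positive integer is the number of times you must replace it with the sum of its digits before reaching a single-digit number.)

3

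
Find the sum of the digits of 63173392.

6+3+1+7+3+3+9+2 = 34

34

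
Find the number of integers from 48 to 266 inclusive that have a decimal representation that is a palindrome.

22

The integers in [48, 266] that have a decimal representation that is a palindrome: 55, 66, 77, 88, 99, 101, …, 252, 262.
22 qualify.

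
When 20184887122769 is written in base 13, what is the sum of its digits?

20184887122769 in base 13 is B35571584CB5.
Digit sum: 11+3+5+5+7+1+5+8+4+12+11+5 = 77.

77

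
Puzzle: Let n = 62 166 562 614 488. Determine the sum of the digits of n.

65

6+2+1+6+6+5+6+2+6+1+4+4+8+8 = 65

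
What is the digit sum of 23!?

99

23! = 25852016738884976640000
Sum of its 23 digits: 99.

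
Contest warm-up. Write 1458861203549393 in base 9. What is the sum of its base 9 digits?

1458861203549393 in base 9 is 7068352677337108.
Digit sum: 7+0+6+8+3+5+2+6+7+7+3+3+7+1+0+8 = 73.

73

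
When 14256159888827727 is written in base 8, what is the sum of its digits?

14256159888827727 in base 8 is 625136334202162517.
Digit sum: 6+2+5+1+3+6+3+3+4+2+0+2+1+6+2+5+1+7 = 59.

59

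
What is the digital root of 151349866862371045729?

1+5+1+3+4+9+8+6+6+8+6+2+3+7+1+0+4+5+7+2+9 = 97
9+7 = 16
1+6 = 7

7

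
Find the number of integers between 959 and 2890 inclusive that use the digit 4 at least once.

526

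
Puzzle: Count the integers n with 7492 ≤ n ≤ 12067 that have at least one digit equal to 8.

1996

The integers in [7492, 12067] that have at least one digit equal to 8: 7498, 7508, 7518, 7528, 7538, 7548, …, 12048, 12058.
1996 qualify.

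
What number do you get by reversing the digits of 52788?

88725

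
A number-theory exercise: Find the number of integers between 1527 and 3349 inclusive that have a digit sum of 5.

16

The integers in [1527, 3349] that have a digit sum of 5: 2003, 2012, 2021, 2030, 2102, 2111, …, 3110, 3200.
16 qualify.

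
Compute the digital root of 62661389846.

6+2+6+6+1+3+8+9+8+4+6 = 59
5+9 = 14
1+4 = 5

5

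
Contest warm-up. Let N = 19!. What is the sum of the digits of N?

45

19! = 121645100408832000
Sum of its 18 digits: 45.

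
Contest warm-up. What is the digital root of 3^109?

The digital root of n equals n mod 9 (or 9 when 9 | n), so we need 3^109 mod 9.
3^109 ≡ 0 (mod 9), so the digital root is 9.

9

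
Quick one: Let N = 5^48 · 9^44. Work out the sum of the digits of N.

5^48 · 9^44 = 3445328395157515909647905311047398468674035854064641171135008335113525390625
Sum of its 76 digits: 315.

315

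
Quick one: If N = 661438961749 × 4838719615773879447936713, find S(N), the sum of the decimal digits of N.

661438961749 × 4838719615773879447936713 = 3200517678851995025197148746979791037
Sum of its 37 digits: 182.

182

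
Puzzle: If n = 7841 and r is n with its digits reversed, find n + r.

Reverse of 7841 is 1487.
7841 + 1487 = 9328

9328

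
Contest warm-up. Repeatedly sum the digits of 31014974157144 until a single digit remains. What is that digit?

3+1+0+1+4+9+7+4+1+5+7+1+4+4 = 51
5+1 = 6
(Equivalently, 31014974157144 mod 9 = 6.)

6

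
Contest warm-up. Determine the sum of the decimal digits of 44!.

44! = 2658271574788448768043625811014615890319638528000000000
Sum of its 55 digits: 216.

216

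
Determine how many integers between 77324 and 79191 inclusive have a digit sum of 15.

1

The integers in [77324, 79191] that have a digit sum of 15: 78000.
1 qualifies.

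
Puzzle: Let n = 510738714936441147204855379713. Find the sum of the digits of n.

5+1+0+7+3+8+7+1+4+9+3+6+4+4+1+1+4+7+2+0+4+8+5+5+3+7+9+7+1+3 = 129

129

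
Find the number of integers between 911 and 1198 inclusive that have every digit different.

The integers in [911, 1198] that have every digit different: 912, 913, 914, 915, 916, 917, …, 1097, 1098.
119 qualify.

119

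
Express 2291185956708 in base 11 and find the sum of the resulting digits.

58

2291185956708 in base 11 is 803760817990.
Digit sum: 8+0+3+7+6+0+8+1+7+9+9+0 = 58.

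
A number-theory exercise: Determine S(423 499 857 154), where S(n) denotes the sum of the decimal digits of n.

4+2+3+4+9+9+8+5+7+1+5+4 = 61

61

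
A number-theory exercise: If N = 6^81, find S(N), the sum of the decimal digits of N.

288

6^81 = 1072139461476102327188594863736626789369714638009610458844102656
Sum of its 64 digits: 288.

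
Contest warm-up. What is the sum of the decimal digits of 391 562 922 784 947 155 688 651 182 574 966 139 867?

3+9+1+5+6+2+9+2+2+7+8+4+9+4+7+1+5+5+6+8+8+6+5+1+1+8+2+5+7+4+9+6+6+1+3+9+8+6+7 = 205

205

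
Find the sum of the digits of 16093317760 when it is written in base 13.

52

16093317760 in base 13 is 16961CA340.
Digit sum: 1+6+9+6+1+12+10+3+4+0 = 52.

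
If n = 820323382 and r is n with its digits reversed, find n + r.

Reverse of 820323382 is 283323028.
820323382 + 283323028 = 1103646410

1103646410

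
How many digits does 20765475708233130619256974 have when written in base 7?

20765475708233130619256974 in base 7 is 631001633001363016663332025030, which has 30 digits.

30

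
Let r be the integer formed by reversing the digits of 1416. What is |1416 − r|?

Reverse of 1416 is 6141.
|1416 − 6141| = 4725

4725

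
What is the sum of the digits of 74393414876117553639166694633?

7+4+3+9+3+4+1+4+8+7+6+1+1+7+5+5+3+6+3+9+1+6+6+6+9+4+6+3+3 = 140

140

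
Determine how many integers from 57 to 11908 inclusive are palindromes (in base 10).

203

The integers in [57, 11908] that are palindromes (in base 10): 66, 77, 88, 99, 101, 111, …, 11711, 11811.
203 qualify.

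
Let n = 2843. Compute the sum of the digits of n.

2+8+4+3 = 17

17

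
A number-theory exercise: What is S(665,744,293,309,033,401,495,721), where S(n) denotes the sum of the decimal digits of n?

6+6+5+7+4+4+2+9+3+3+0+9+0+3+3+4+0+1+4+9+5+7+2+1 = 97

97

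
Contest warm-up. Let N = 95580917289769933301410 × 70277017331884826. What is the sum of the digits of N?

164

95580917289769933301410 × 70277017331884826 = 6717141780970611632347742587740063404660
Sum of its 40 digits: 164.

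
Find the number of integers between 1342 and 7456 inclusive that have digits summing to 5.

The integers in [1342, 7456] that have digits summing to 5: 1400, 2003, 2012, 2021, 2030, 2102, …, 4100, 5000.
21 qualify.

21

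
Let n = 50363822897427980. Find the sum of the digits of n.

83

5+0+3+6+3+8+2+2+8+9+7+4+2+7+9+8+0 = 83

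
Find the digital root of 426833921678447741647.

4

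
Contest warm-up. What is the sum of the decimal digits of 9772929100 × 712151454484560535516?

163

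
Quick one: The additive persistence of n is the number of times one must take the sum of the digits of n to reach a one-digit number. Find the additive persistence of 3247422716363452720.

2

3247422716363452720 → 70 → 7 (2 steps)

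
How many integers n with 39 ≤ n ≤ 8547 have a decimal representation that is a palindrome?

171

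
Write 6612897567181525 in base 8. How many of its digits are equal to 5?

2

6612897567181525 in base 8 is 273746246233305325.
The digit 5 appears 2 times.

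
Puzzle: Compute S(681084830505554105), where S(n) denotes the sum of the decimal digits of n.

6+8+1+0+8+4+8+3+0+5+0+5+5+5+4+1+0+5 = 68

68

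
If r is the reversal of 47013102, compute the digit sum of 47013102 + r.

36

Reversal of 47013102 is 20131074; 47013102 + 20131074 = 67144176.
Digit sum of 67144176: 6+7+1+4+4+1+7+6 = 36.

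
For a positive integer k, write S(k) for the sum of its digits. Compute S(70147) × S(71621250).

S(70147) = 7+0+1+4+7 = 19.
S(71621250) = 7+1+6+2+1+2+5+0 = 24.
19 · 24 = 456.

456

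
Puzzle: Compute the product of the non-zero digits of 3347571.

3×3×4×7×5×7×1 = 8820

8820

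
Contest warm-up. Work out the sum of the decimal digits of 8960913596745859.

8+9+6+0+9+1+3+5+9+6+7+4+5+8+5+9 = 94

94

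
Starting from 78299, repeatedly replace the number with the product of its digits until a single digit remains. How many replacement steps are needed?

2

78299 → 9072 → 0 (2 steps)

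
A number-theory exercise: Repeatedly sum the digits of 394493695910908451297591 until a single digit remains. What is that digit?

3+9+4+4+9+3+6+9+5+9+1+0+9+0+8+4+5+1+2+9+7+5+9+1 = 122
1+2+2 = 5

5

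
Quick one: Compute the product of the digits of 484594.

4×8×4×5×9×4 = 23040

23040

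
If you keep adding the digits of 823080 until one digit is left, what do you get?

3

8+2+3+0+8+0 = 21
2+1 = 3
(Equivalently, 823080 mod 9 = 3.)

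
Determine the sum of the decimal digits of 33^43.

33^43 = 197742224185065366932324177968221745157026572653527148127098282337
Sum of its 66 digits: 288.

288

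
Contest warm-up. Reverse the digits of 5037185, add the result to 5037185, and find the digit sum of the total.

Reversal of 5037185 is 5817305; 5037185 + 5817305 = 10854490.
Digit sum of 10854490: 1+0+8+5+4+4+9+0 = 31.

31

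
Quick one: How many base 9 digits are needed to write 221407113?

221407113 in base 9 is 512548413, which has 9 digits.

9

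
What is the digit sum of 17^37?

17^37 = 3362095853201812742282475234995233875224247377
Sum of its 46 digits: 197.

197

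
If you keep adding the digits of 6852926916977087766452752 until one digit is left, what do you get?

6+8+5+2+9+2+6+9+1+6+9+7+7+0+8+7+7+6+6+4+5+2+7+5+2 = 136
1+3+6 = 10
1+0 = 1

1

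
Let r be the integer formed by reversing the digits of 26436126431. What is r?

Reversing 26436126431 gives 13462163462.

13462163462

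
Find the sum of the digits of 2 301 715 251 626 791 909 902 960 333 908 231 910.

2+3+0+1+7+1+5+2+5+1+6+2+6+7+9+1+9+0+9+9+0+2+9+6+0+3+3+3+9+0+8+2+3+1+9+1+0 = 144

144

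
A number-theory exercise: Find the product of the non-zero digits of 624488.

6×2×4×4×8×8 = 12288

12288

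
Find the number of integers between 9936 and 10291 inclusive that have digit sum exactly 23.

2

The integers in [9936, 10291] that have digit sum exactly 23: 9941, 9950.
2 qualify.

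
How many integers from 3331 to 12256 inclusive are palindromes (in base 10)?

The integers in [3331, 12256] that are palindromes (in base 10): 3333, 3443, 3553, 3663, 3773, 3883, …, 12121, 12221.
90 qualify.

90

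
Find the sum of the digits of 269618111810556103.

2+6+9+6+1+8+1+1+1+8+1+0+5+5+6+1+0+3 = 64

64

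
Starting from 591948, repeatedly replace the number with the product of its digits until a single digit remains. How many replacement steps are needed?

591948 → 12960 → 0 (2 steps)

2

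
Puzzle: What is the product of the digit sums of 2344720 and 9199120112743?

S(2344720) = 2+3+4+4+7+2+0 = 22.
S(9199120112743) = 9+1+9+9+1+2+0+1+1+2+7+4+3 = 49.
22 · 49 = 1078.

1078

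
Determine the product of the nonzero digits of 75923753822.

7×5×9×2×3×7×5×3×8×2×2 = 6350400

6350400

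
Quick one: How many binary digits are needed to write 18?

18 in base 2 is 10010, which has 5 digits.

5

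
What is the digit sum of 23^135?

23^135 = 6811736855645357478508569863707752668469323855053048919032604531393397090508337000142762217881882030084944643381986412915251270991070634925644014864726749844703818184755335080060764007
Sum of its 184 digits: 809.

809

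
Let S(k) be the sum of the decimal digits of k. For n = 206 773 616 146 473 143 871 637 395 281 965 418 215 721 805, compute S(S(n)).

15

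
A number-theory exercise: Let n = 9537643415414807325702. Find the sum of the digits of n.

9+5+3+7+6+4+3+4+1+5+4+1+4+8+0+7+3+2+5+7+0+2 = 90

90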